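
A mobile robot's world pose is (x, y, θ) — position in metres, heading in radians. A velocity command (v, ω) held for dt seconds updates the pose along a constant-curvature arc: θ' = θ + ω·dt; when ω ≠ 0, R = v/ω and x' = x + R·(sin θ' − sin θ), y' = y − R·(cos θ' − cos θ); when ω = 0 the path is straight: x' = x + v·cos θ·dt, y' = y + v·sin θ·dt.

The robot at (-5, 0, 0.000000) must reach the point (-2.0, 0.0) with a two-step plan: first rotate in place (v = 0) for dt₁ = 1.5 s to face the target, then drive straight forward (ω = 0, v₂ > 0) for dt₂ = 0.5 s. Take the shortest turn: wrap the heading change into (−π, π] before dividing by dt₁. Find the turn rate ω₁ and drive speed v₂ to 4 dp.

heading to target = atan2(0−0, -2−-5) = 0.0000
Δθ = wrap(0.0000 − 0.0000) = 0.0000; ω₁ = Δθ/dt₁ = 0.0000
distance = √((-2−-5)² + (0−0)²) = 3.0000; v₂ = distance/dt₂ = 6.0000

ω₁ = 0.0000, v₂ = 6.0000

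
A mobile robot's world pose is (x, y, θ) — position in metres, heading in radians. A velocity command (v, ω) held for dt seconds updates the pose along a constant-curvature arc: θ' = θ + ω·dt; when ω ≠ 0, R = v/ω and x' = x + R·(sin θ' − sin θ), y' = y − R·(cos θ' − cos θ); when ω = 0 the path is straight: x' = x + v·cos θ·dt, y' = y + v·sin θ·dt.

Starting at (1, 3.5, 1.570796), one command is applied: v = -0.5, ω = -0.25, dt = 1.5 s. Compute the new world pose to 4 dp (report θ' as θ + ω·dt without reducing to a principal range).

(0.8610, 2.7675, 1.1958)

θ' = 1.5708 + -0.25·1.5 = 1.1958
R = v/ω = -0.5/-0.25 = 2.0000
x' = 1 + 2.0000·(sin 1.1958 − sin 1.5708) = 0.8610
y' = 3.5 − 2.0000·(cos 1.1958 − cos 1.5708) = 2.7675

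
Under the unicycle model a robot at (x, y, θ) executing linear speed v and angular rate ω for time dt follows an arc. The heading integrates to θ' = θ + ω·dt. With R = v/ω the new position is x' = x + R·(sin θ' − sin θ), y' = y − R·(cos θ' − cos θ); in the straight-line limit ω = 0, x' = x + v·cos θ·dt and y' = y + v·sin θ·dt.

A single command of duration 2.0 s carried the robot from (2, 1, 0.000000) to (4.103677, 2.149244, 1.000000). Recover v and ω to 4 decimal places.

v = 1.2500, ω = 0.5000

Δθ = 1.000000 − 0.000000 = 1.000000
ω = Δθ/dt = 1.000000/2.0 = 0.5000
R = Δx/(sin θ' − sin θ) = 2.5000
v = R·ω = 2.5000·0.5000 = 1.2500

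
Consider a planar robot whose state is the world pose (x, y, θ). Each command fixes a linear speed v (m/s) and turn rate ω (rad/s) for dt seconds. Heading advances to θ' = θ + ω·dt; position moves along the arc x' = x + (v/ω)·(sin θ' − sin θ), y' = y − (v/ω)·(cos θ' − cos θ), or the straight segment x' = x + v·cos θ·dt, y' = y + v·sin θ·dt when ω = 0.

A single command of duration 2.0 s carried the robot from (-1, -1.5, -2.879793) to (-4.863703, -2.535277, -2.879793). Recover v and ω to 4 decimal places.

v = 2.0000, ω = 0.0000

Δθ = -2.879793 − -2.879793 = 0.000000
ω = Δθ/dt = 0.000000/2.0 = 0.0000
ω = 0 → v = (Δx·cos θ + Δy·sin θ)/dt = 2.0000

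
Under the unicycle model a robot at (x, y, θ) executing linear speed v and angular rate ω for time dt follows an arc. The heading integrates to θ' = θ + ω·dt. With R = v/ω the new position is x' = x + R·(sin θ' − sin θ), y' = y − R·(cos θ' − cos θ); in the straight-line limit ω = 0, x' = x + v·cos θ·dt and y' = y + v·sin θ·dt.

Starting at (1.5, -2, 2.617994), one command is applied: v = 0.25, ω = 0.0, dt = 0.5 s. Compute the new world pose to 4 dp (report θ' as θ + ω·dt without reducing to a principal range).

θ' = 2.6180 + 0.0·0.5 = 2.6180
ω = 0 → straight: x' = 1.5 + 0.25·cos(2.6180)·0.5 = 1.3917
y' = -2 + 0.25·sin(2.6180)·0.5 = -1.9375

(1.3917, -1.9375, 2.6180)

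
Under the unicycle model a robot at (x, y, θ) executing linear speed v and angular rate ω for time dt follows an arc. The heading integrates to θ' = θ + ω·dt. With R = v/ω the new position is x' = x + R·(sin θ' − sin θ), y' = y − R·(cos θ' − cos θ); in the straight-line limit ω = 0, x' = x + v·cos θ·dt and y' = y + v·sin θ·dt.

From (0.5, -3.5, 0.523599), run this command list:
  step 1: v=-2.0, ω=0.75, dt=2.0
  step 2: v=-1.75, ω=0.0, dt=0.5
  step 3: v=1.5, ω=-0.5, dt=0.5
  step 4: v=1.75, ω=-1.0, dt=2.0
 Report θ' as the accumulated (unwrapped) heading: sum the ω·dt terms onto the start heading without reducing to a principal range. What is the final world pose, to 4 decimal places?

(1.6843, -4.9968, -0.2264)

step 1: θ'=2.0236 (R=-2.6667) → pose (-0.5646, -6.9760, 2.0236)
step 2: θ'=2.0236 (straight) → pose (-0.1818, -7.7629, 2.0236)
step 3: θ'=1.7736 (R=-3.0000) → pose (-0.4226, -7.0546, 1.7736)
step 4: θ'=-0.2264 (R=-1.7500) → pose (1.6843, -4.9968, -0.2264)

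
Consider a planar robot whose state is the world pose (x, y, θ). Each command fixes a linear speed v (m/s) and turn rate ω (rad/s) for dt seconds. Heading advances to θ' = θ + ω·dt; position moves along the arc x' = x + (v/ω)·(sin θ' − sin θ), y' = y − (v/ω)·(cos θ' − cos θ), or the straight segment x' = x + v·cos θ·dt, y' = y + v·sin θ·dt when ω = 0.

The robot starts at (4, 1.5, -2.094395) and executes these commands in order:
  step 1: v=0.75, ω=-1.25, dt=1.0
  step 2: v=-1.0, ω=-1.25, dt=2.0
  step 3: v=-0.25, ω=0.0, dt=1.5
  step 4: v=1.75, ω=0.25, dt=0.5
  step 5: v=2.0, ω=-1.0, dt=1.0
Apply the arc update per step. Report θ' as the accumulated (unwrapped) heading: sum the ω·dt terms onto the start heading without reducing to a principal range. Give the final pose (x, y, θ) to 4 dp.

(5.8794, 0.0876, -6.7194)

step 1: θ'=-3.3444 (R=-0.6000) → pose (3.3595, 1.2123, -3.3444)
step 2: θ'=-5.8444 (R=0.8000) → pose (3.5383, -0.2955, -5.8444)
step 3: θ'=-5.8444 (straight) → pose (3.1988, -0.4548, -5.8444)
step 4: θ'=-5.7194 (R=7.0000) → pose (3.9656, -0.0346, -5.7194)
step 5: θ'=-6.7194 (R=-2.0000) → pose (5.8794, 0.0876, -6.7194)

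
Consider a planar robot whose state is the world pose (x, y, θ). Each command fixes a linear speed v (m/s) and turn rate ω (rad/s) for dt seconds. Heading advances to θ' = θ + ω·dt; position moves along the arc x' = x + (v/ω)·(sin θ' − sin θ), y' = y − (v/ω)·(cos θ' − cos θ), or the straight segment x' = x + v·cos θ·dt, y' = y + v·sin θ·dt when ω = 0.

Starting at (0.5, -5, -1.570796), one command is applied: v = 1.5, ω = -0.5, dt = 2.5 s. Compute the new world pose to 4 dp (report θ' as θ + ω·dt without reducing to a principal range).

θ' = -1.5708 + -0.5·2.5 = -2.8208
R = v/ω = 1.5/-0.5 = -3.0000
x' = 0.5 + -3.0000·(sin -2.8208 − sin -1.5708) = -1.5540
y' = -5 − -3.0000·(cos -2.8208 − cos -1.5708) = -7.8470

(-1.5540, -7.8470, -2.8208)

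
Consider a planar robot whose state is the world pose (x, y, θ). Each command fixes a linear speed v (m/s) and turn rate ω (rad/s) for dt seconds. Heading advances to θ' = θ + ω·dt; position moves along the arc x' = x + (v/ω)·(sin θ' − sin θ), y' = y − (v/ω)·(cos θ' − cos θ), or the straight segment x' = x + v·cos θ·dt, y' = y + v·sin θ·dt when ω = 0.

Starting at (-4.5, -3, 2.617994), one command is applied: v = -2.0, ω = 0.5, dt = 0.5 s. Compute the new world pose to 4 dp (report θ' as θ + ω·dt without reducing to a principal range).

(-3.5808, -3.3871, 2.8680)

θ' = 2.6180 + 0.5·0.5 = 2.8680
R = v/ω = -2.0/0.5 = -4.0000
x' = -4.5 + -4.0000·(sin 2.8680 − sin 2.6180) = -3.5808
y' = -3 − -4.0000·(cos 2.8680 − cos 2.6180) = -3.3871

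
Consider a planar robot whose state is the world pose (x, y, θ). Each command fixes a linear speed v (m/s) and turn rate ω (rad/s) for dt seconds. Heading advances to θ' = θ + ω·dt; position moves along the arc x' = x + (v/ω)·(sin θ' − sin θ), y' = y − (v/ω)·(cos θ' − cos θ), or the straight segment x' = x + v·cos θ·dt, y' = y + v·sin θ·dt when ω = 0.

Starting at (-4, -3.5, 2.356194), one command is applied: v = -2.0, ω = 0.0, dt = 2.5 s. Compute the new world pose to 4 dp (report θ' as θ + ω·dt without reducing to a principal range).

θ' = 2.3562 + 0.0·2.5 = 2.3562
ω = 0 → straight: x' = -4 + -2.0·cos(2.3562)·2.5 = -0.4645
y' = -3.5 + -2.0·sin(2.3562)·2.5 = -7.0355

(-0.4645, -7.0355, 2.3562)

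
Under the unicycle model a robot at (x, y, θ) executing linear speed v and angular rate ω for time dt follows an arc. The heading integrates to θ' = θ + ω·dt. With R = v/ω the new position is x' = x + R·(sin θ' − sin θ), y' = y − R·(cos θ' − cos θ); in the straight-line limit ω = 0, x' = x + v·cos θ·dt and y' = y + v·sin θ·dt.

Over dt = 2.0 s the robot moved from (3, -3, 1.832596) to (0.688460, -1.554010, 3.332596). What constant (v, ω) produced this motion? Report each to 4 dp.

Δθ = 3.332596 − 1.832596 = 1.500000
ω = Δθ/dt = 1.500000/2.0 = 0.7500
R = Δx/(sin θ' − sin θ) = 2.0000
v = R·ω = 2.0000·0.7500 = 1.5000

v = 1.5000, ω = 0.7500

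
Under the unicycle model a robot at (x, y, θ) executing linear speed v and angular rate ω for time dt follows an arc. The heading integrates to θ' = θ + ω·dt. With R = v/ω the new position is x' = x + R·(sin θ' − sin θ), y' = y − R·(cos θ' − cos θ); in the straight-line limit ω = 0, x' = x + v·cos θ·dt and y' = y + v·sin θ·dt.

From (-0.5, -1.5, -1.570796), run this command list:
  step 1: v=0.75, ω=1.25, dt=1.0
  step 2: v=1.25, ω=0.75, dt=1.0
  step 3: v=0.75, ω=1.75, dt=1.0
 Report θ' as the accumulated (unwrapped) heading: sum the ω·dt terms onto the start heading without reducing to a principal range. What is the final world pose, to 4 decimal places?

step 1: θ'=-0.3208 (R=0.6000) → pose (-0.0892, -2.0694, -0.3208)
step 2: θ'=0.4292 (R=1.6667) → pose (1.1299, -2.0032, 0.4292)
step 3: θ'=2.1792 (R=0.4286) → pose (1.3032, -1.3686, 2.1792)

(1.3032, -1.3686, 2.1792)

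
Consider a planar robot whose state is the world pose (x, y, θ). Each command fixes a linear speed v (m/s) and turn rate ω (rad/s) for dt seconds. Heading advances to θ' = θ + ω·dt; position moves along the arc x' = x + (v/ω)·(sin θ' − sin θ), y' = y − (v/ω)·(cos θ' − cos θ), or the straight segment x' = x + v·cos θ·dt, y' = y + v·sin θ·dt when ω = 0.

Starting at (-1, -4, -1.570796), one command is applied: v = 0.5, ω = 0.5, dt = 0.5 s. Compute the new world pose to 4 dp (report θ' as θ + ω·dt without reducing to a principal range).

(-0.9689, -4.2474, -1.3208)

θ' = -1.5708 + 0.5·0.5 = -1.3208
R = v/ω = 0.5/0.5 = 1.0000
x' = -1 + 1.0000·(sin -1.3208 − sin -1.5708) = -0.9689
y' = -4 − 1.0000·(cos -1.3208 − cos -1.5708) = -4.2474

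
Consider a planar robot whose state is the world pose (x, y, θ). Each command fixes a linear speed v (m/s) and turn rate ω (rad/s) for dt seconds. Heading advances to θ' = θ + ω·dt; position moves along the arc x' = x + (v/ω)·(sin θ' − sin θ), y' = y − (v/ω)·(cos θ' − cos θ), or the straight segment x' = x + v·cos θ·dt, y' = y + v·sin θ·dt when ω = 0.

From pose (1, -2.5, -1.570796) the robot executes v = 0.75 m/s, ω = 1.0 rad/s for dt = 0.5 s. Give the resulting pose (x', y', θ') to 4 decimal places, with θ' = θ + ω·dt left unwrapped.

(1.0918, -2.8596, -1.0708)

θ' = -1.5708 + 1.0·0.5 = -1.0708
R = v/ω = 0.75/1.0 = 0.7500
x' = 1 + 0.7500·(sin -1.0708 − sin -1.5708) = 1.0918
y' = -2.5 − 0.7500·(cos -1.0708 − cos -1.5708) = -2.8596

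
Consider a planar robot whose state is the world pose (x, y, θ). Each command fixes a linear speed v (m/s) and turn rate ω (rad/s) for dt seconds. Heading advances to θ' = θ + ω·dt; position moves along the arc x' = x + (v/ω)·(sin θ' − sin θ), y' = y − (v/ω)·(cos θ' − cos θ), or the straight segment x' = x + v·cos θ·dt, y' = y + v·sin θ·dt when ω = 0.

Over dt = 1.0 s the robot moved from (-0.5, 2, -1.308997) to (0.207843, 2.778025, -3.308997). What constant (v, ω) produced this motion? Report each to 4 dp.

v = -1.2500, ω = -2.0000

Δθ = -3.308997 − -1.308997 = -2.000000
ω = Δθ/dt = -2.000000/1.0 = -2.0000
R = −Δy/(cos θ' − cos θ) = 0.6250
v = R·ω = 0.6250·-2.0000 = -1.2500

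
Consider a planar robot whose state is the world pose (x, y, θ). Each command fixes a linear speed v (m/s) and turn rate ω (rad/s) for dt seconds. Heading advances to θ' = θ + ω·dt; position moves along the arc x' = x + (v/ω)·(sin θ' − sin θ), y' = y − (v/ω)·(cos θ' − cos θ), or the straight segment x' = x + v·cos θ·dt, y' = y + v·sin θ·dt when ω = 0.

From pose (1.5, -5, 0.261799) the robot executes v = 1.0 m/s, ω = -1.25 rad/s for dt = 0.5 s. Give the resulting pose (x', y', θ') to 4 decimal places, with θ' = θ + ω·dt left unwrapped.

(1.9913, -5.0249, -0.3632)

θ' = 0.2618 + -1.25·0.5 = -0.3632
R = v/ω = 1.0/-1.25 = -0.8000
x' = 1.5 + -0.8000·(sin -0.3632 − sin 0.2618) = 1.9913
y' = -5 − -0.8000·(cos -0.3632 − cos 0.2618) = -5.0249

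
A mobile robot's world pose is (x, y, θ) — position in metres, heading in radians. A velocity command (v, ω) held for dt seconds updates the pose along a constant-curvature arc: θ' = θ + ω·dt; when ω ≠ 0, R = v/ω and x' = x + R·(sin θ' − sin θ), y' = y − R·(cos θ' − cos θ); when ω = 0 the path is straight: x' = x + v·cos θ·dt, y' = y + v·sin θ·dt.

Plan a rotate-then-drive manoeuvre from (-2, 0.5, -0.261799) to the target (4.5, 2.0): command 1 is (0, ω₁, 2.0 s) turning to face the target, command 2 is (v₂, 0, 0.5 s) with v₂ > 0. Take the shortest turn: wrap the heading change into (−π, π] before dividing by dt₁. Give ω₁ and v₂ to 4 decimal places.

ω₁ = 0.2443, v₂ = 13.3417

heading to target = atan2(2−0.5, 4.5−-2) = 0.2268
Δθ = wrap(0.2268 − -0.2618) = 0.4886; ω₁ = Δθ/dt₁ = 0.2443
distance = √((4.5−-2)² + (2−0.5)²) = 6.6708; v₂ = distance/dt₂ = 13.3417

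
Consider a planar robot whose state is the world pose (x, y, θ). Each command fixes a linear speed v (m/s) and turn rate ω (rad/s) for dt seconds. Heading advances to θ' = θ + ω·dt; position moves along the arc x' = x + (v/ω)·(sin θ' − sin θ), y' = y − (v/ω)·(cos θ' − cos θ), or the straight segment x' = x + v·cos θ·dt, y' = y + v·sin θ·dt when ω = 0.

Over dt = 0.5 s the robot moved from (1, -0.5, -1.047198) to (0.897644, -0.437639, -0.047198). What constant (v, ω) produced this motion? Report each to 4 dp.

v = -0.2500, ω = 2.0000

Δθ = -0.047198 − -1.047198 = 1.000000
ω = Δθ/dt = 1.000000/0.5 = 2.0000
R = Δx/(sin θ' − sin θ) = -0.1250
v = R·ω = -0.1250·2.0000 = -0.2500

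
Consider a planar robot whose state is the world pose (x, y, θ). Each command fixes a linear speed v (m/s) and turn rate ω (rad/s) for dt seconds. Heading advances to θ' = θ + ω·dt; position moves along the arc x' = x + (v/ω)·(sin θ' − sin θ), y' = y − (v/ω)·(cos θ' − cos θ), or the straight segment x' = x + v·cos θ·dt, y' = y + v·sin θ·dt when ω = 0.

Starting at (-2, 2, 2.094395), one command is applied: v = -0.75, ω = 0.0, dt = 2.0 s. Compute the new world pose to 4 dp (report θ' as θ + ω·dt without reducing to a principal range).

θ' = 2.0944 + 0.0·2.0 = 2.0944
ω = 0 → straight: x' = -2 + -0.75·cos(2.0944)·2.0 = -1.2500
y' = 2 + -0.75·sin(2.0944)·2.0 = 0.7010

(-1.2500, 0.7010, 2.0944)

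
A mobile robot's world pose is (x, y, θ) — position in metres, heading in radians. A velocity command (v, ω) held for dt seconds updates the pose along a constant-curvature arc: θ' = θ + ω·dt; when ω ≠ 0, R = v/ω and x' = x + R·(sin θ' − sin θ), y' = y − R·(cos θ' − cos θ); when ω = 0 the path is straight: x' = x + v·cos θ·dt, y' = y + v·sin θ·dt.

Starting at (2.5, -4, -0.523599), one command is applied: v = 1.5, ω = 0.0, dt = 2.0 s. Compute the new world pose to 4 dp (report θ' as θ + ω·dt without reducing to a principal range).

θ' = -0.5236 + 0.0·2.0 = -0.5236
ω = 0 → straight: x' = 2.5 + 1.5·cos(-0.5236)·2.0 = 5.0981
y' = -4 + 1.5·sin(-0.5236)·2.0 = -5.5000

(5.0981, -5.5000, -0.5236)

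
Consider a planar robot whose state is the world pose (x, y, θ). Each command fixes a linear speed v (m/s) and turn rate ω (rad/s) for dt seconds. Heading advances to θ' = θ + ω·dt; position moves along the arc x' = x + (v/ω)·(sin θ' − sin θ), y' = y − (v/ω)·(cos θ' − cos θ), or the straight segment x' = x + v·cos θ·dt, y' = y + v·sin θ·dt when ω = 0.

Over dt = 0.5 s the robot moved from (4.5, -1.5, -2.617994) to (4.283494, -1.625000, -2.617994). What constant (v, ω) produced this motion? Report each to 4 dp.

v = 0.5000, ω = 0.0000

Δθ = -2.617994 − -2.617994 = 0.000000
ω = Δθ/dt = 0.000000/0.5 = 0.0000
ω = 0 → v = (Δx·cos θ + Δy·sin θ)/dt = 0.5000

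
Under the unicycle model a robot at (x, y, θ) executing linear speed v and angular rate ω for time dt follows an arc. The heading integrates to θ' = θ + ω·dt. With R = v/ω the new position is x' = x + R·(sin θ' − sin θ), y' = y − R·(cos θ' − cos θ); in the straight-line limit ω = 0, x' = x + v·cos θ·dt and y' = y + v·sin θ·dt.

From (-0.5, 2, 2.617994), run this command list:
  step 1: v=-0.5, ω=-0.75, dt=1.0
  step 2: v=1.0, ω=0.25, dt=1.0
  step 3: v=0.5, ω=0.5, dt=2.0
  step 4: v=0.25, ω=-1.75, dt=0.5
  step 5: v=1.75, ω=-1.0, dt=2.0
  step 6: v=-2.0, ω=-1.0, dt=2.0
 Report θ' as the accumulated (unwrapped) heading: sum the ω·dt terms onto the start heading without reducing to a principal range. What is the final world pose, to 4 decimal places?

(-3.0418, 8.1608, -1.7570)

step 1: θ'=1.8680 (R=0.6667) → pose (-0.1959, 1.6179, 1.8680)
step 2: θ'=2.1180 (R=4.0000) → pose (-0.6046, 2.5277, 2.1180)
step 3: θ'=3.1180 (R=1.0000) → pose (-1.4350, 3.0071, 3.1180)
step 4: θ'=2.2430 (R=-0.1429) → pose (-1.5434, 3.0610, 2.2430)
step 5: θ'=0.2430 (R=-1.7500) → pose (-0.5952, 5.8493, 0.2430)
step 6: θ'=-1.7570 (R=2.0000) → pose (-3.0418, 8.1608, -1.7570)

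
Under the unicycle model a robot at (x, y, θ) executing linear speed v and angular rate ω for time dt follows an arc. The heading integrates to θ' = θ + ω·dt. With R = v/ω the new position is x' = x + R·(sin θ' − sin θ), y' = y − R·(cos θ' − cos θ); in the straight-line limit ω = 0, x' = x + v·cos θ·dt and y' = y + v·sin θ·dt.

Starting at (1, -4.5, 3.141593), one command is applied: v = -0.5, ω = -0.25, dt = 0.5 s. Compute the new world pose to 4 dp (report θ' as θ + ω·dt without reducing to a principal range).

(1.2493, -4.5156, 3.0166)

θ' = 3.1416 + -0.25·0.5 = 3.0166
R = v/ω = -0.5/-0.25 = 2.0000
x' = 1 + 2.0000·(sin 3.0166 − sin 3.1416) = 1.2493
y' = -4.5 − 2.0000·(cos 3.0166 − cos 3.1416) = -4.5156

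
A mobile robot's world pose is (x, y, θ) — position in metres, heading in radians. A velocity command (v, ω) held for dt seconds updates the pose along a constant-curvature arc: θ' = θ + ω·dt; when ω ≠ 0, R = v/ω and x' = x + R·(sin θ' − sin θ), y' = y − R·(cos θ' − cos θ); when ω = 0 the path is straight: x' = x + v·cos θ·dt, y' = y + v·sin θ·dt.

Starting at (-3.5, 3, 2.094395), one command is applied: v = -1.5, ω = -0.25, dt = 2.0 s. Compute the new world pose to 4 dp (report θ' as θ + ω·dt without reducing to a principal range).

(-2.6978, 0.1416, 1.5944)

θ' = 2.0944 + -0.25·2.0 = 1.5944
R = v/ω = -1.5/-0.25 = 6.0000
x' = -3.5 + 6.0000·(sin 1.5944 − sin 2.0944) = -2.6978
y' = 3 − 6.0000·(cos 1.5944 − cos 2.0944) = 0.1416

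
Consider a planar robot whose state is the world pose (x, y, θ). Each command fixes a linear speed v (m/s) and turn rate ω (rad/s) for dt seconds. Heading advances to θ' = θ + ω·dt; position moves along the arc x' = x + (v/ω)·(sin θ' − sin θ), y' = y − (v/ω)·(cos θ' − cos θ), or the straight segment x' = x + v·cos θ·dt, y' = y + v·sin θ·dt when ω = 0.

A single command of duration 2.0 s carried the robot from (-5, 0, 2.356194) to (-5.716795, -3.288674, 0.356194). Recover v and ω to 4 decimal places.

v = -2.0000, ω = -1.0000

Δθ = 0.356194 − 2.356194 = -2.000000
ω = Δθ/dt = -2.000000/2.0 = -1.0000
R = −Δy/(cos θ' − cos θ) = 2.0000
v = R·ω = 2.0000·-1.0000 = -2.0000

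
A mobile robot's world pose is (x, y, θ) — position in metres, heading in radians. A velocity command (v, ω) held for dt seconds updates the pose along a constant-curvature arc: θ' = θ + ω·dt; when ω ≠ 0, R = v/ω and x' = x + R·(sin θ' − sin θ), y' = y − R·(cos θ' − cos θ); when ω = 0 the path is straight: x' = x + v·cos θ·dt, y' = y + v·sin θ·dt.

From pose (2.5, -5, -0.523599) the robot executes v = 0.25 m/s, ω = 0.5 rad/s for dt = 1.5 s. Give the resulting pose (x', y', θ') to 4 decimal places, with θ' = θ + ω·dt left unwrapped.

θ' = -0.5236 + 0.5·1.5 = 0.2264
R = v/ω = 0.25/0.5 = 0.5000
x' = 2.5 + 0.5000·(sin 0.2264 − sin -0.5236) = 2.8622
y' = -5 − 0.5000·(cos 0.2264 − cos -0.5236) = -5.0542

(2.8622, -5.0542, 0.2264)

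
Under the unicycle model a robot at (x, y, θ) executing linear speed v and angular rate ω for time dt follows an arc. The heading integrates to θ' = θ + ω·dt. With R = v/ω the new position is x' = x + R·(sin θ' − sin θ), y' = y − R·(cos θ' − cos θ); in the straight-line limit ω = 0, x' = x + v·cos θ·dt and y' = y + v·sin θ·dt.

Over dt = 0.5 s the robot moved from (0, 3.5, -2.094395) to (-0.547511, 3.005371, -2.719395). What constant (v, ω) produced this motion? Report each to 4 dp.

v = 1.5000, ω = -1.2500

Δθ = -2.719395 − -2.094395 = -0.625000
ω = Δθ/dt = -0.625000/0.5 = -1.2500
R = Δx/(sin θ' − sin θ) = -1.2000
v = R·ω = -1.2000·-1.2500 = 1.5000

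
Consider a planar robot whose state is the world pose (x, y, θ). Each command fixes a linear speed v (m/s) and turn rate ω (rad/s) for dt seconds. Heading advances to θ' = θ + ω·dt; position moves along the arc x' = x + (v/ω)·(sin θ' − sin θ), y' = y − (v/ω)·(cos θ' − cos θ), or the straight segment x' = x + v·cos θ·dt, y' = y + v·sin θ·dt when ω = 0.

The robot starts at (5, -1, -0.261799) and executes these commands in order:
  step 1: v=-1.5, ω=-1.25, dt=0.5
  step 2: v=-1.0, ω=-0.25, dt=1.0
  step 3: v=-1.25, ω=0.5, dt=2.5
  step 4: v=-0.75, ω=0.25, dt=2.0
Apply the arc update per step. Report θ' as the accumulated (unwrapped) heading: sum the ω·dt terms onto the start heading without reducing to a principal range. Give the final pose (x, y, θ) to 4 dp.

step 1: θ'=-0.8868 (R=1.2000) → pose (4.3805, -0.5992, -0.8868)
step 2: θ'=-1.1368 (R=4.0000) → pose (3.8516, 0.2464, -1.1368)
step 3: θ'=0.1132 (R=-2.5000) → pose (1.3009, 1.6792, 0.1132)
step 4: θ'=0.6132 (R=-3.0000) → pose (-0.0867, 1.1518, 0.6132)

(-0.0867, 1.1518, 0.6132)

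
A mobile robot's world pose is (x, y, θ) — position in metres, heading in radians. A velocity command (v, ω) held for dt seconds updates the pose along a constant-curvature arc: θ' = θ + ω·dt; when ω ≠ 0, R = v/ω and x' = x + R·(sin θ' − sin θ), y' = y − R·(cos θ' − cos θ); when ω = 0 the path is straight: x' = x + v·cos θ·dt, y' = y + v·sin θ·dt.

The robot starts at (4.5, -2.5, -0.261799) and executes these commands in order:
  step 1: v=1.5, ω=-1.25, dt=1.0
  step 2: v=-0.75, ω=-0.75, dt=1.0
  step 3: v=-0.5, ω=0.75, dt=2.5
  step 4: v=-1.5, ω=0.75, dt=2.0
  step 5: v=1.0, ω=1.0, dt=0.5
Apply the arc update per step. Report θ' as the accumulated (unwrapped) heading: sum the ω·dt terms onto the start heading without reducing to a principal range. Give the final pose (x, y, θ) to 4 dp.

step 1: θ'=-1.5118 (R=-1.2000) → pose (5.3873, -3.5884, -1.5118)
step 2: θ'=-2.2618 (R=1.0000) → pose (5.6150, -2.8921, -2.2618)
step 3: θ'=-0.3868 (R=-0.6667) → pose (5.3527, -1.8498, -0.3868)
step 4: θ'=1.1132 (R=-2.0000) → pose (2.8040, -2.8185, 1.1132)
step 5: θ'=1.6132 (R=1.0000) → pose (2.9060, -2.3343, 1.6132)

(2.9060, -2.3343, 1.6132)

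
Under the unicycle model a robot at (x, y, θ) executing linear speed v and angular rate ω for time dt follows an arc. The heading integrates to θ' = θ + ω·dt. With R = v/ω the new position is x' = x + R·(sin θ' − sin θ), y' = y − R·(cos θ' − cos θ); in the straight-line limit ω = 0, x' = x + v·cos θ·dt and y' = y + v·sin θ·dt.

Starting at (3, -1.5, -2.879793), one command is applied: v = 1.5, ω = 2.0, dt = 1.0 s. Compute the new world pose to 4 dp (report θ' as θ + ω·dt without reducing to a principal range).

θ' = -2.8798 + 2.0·1.0 = -0.8798
R = v/ω = 1.5/2.0 = 0.7500
x' = 3 + 0.7500·(sin -0.8798 − sin -2.8798) = 2.6162
y' = -1.5 − 0.7500·(cos -0.8798 − cos -2.8798) = -2.7024

(2.6162, -2.7024, -0.8798)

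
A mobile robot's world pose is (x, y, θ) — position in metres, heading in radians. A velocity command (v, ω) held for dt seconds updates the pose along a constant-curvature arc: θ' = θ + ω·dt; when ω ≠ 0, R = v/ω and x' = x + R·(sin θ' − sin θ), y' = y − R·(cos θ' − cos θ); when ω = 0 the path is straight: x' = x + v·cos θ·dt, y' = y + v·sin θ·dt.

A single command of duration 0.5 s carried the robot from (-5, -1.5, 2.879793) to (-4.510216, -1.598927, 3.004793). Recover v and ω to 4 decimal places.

Δθ = 3.004793 − 2.879793 = 0.125000
ω = Δθ/dt = 0.125000/0.5 = 0.2500
R = Δx/(sin θ' − sin θ) = -4.0000
v = R·ω = -4.0000·0.2500 = -1.0000

v = -1.0000, ω = 0.2500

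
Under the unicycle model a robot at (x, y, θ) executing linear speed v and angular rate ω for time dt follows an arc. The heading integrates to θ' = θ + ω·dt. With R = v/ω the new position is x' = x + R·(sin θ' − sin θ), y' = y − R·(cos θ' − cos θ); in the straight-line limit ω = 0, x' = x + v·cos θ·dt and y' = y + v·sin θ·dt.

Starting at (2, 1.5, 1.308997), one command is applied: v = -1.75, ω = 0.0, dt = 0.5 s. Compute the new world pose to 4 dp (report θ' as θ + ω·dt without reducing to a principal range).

θ' = 1.3090 + 0.0·0.5 = 1.3090
ω = 0 → straight: x' = 2 + -1.75·cos(1.3090)·0.5 = 1.7735
y' = 1.5 + -1.75·sin(1.3090)·0.5 = 0.6548

(1.7735, 0.6548, 1.3090)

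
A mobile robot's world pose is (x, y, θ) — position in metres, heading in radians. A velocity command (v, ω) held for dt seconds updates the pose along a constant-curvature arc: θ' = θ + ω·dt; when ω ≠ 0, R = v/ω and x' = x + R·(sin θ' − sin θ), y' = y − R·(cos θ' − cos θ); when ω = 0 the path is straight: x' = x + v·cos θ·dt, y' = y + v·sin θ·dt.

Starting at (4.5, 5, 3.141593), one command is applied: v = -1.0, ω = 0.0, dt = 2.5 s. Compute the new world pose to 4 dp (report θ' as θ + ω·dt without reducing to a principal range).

θ' = 3.1416 + 0.0·2.5 = 3.1416
ω = 0 → straight: x' = 4.5 + -1.0·cos(3.1416)·2.5 = 7.0000
y' = 5 + -1.0·sin(3.1416)·2.5 = 5.0000

(7.0000, 5.0000, 3.1416)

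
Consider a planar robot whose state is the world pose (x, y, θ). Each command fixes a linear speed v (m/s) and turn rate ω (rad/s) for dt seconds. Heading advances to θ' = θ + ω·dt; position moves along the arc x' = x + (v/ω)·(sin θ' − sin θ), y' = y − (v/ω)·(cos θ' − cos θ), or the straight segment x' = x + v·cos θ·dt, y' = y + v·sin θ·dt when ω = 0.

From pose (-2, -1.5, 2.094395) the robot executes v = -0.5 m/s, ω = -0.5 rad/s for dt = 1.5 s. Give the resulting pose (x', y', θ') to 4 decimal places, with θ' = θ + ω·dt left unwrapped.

(-1.8915, -2.2245, 1.3444)

θ' = 2.0944 + -0.5·1.5 = 1.3444
R = v/ω = -0.5/-0.5 = 1.0000
x' = -2 + 1.0000·(sin 1.3444 − sin 2.0944) = -1.8915
y' = -1.5 − 1.0000·(cos 1.3444 − cos 2.0944) = -2.2245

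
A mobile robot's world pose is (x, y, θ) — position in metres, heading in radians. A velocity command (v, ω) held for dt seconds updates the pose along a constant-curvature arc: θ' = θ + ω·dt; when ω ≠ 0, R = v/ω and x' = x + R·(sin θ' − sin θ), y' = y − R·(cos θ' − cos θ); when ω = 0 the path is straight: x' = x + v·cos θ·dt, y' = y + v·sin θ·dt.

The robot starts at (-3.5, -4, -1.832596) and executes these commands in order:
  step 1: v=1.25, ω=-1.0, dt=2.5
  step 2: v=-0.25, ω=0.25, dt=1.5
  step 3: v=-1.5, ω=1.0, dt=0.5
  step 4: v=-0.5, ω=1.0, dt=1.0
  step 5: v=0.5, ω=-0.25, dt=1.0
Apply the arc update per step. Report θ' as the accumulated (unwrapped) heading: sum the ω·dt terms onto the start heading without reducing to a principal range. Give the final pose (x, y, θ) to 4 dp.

step 1: θ'=-4.3326 (R=-1.2500) → pose (-5.8683, -4.1399, -4.3326)
step 2: θ'=-3.9576 (R=-1.0000) → pose (-5.6680, -4.4543, -3.9576)
step 3: θ'=-3.4576 (R=-1.5000) → pose (-5.0415, -4.8523, -3.4576)
step 4: θ'=-2.4576 (R=-0.5000) → pose (-4.5702, -4.7646, -2.4576)
step 5: θ'=-2.7076 (R=-2.0000) → pose (-4.9930, -5.0291, -2.7076)

(-4.9930, -5.0291, -2.7076)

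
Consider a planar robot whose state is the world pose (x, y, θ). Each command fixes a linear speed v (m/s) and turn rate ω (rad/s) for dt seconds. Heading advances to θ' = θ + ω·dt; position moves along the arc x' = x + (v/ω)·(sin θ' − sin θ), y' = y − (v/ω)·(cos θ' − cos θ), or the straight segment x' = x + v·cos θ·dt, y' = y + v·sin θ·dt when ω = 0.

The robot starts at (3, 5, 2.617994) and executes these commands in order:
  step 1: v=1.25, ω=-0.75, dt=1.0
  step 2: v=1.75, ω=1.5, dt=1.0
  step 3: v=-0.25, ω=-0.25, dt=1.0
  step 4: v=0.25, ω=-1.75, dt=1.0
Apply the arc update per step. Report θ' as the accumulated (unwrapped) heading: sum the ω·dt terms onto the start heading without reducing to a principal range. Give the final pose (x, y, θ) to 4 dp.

(0.9738, 6.9474, 1.3680)

step 1: θ'=1.8680 (R=-1.6667) → pose (2.2397, 5.9553, 1.8680)
step 2: θ'=3.3680 (R=1.1667) → pose (0.8623, 6.7506, 3.3680)
step 3: θ'=3.1180 (R=1.0000) → pose (1.1104, 6.7758, 3.1180)
step 4: θ'=1.3680 (R=-0.1429) → pose (0.9738, 6.9474, 1.3680)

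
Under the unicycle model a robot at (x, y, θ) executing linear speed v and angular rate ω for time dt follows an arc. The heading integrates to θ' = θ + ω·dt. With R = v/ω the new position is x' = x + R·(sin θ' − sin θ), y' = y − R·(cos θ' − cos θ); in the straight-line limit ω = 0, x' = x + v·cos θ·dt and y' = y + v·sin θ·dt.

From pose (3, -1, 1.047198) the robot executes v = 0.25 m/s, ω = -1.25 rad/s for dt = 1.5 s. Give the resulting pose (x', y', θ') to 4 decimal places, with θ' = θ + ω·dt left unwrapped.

θ' = 1.0472 + -1.25·1.5 = -0.8278
R = v/ω = 0.25/-1.25 = -0.2000
x' = 3 + -0.2000·(sin -0.8278 − sin 1.0472) = 3.3205
y' = -1 − -0.2000·(cos -0.8278 − cos 1.0472) = -0.9647

(3.3205, -0.9647, -0.8278)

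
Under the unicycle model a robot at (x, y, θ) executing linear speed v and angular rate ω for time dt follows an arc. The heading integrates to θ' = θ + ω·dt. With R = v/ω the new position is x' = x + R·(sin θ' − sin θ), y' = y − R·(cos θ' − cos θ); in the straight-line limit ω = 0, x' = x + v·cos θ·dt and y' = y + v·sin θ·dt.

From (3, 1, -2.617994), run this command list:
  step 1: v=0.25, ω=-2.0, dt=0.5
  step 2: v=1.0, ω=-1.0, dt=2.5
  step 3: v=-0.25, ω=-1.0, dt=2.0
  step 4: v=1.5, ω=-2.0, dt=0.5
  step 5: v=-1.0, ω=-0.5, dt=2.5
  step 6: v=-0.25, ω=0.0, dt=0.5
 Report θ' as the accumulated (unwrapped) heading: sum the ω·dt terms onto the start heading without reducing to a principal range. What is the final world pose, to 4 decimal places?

step 1: θ'=-3.6180 (R=-0.1250) → pose (2.8802, 0.9972, -3.6180)
step 2: θ'=-6.1180 (R=-1.0000) → pose (3.1743, 2.8722, -6.1180)
step 3: θ'=-8.1180 (R=0.2500) → pose (2.8919, 3.1840, -8.1180)
step 4: θ'=-9.1180 (R=-0.7500) → pose (2.3944, 2.6648, -9.1180)
step 5: θ'=-10.3680 (R=2.0000) → pose (4.6172, 1.9325, -10.3680)
step 6: θ'=-10.3680 (straight) → pose (4.6906, 1.8314, -10.3680)

(4.6906, 1.8314, -10.3680)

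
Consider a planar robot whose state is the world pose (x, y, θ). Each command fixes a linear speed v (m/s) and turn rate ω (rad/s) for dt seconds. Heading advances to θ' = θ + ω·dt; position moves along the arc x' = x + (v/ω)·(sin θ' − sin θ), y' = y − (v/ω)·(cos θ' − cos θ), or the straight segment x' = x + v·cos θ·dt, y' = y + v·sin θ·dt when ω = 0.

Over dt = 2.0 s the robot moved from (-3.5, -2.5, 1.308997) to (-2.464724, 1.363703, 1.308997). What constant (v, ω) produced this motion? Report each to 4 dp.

v = 2.0000, ω = 0.0000

Δθ = 1.308997 − 1.308997 = 0.000000
ω = Δθ/dt = 0.000000/2.0 = 0.0000
ω = 0 → v = (Δx·cos θ + Δy·sin θ)/dt = 2.0000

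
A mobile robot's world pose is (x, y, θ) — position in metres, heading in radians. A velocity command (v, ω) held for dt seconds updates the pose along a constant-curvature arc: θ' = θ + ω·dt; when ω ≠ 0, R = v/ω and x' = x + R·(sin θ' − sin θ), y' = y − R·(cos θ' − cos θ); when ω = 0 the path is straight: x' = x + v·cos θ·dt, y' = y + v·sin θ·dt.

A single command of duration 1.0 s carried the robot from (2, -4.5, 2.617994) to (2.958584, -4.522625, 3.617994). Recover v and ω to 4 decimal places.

Δθ = 3.617994 − 2.617994 = 1.000000
ω = Δθ/dt = 1.000000/1.0 = 1.0000
R = Δx/(sin θ' − sin θ) = -1.0000
v = R·ω = -1.0000·1.0000 = -1.0000

v = -1.0000, ω = 1.0000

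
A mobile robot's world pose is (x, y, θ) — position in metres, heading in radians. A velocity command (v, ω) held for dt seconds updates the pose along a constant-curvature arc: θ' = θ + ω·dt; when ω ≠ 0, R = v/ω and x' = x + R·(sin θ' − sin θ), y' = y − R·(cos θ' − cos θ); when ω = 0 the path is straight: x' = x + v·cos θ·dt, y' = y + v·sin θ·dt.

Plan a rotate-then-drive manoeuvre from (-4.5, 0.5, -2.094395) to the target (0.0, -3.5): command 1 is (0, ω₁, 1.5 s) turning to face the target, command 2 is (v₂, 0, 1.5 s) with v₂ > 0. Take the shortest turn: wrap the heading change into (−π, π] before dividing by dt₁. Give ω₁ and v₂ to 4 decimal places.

ω₁ = 0.9118, v₂ = 4.0139

heading to target = atan2(-3.5−0.5, 0−-4.5) = -0.7266
Δθ = wrap(-0.7266 − -2.0944) = 1.3678; ω₁ = Δθ/dt₁ = 0.9118
distance = √((0−-4.5)² + (-3.5−0.5)²) = 6.0208; v₂ = distance/dt₂ = 4.0139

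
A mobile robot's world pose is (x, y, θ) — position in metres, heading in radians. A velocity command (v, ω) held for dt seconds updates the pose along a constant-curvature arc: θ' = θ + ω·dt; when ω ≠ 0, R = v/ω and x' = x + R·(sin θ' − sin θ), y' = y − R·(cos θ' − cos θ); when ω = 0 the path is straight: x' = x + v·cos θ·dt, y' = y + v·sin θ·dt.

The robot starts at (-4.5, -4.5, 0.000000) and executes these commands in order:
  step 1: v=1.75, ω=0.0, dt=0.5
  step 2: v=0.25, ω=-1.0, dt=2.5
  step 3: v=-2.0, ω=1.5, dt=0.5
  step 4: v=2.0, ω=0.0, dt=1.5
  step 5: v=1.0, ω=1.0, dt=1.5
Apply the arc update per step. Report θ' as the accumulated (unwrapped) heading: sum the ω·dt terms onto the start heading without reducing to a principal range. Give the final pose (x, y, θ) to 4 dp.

(-2.7595, -8.2189, -0.2500)

step 1: θ'=0.0000 (straight) → pose (-3.6250, -4.5000, 0.0000)
step 2: θ'=-2.5000 (R=-0.2500) → pose (-3.4754, -4.9503, -2.5000)
step 3: θ'=-1.7500 (R=-1.3333) → pose (-2.9614, -4.1198, -1.7500)
step 4: θ'=-1.7500 (straight) → pose (-3.4961, -7.0717, -1.7500)
step 5: θ'=-0.2500 (R=1.0000) → pose (-2.7595, -8.2189, -0.2500)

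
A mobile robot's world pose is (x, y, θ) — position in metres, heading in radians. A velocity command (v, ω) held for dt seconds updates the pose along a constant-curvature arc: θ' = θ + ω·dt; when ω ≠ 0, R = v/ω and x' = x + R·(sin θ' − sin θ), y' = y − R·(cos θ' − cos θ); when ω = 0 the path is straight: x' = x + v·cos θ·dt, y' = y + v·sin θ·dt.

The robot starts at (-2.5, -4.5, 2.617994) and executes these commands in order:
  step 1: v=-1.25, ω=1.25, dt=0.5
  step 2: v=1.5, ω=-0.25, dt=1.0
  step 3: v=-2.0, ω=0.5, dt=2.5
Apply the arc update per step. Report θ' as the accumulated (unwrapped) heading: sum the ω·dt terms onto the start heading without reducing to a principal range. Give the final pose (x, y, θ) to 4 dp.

step 1: θ'=3.2430 (R=-1.0000) → pose (-1.8988, -4.6288, 3.2430)
step 2: θ'=2.9930 (R=-6.0000) → pose (-3.3945, -4.5935, 2.9930)
step 3: θ'=4.2430 (R=-4.0000) → pose (0.7651, -2.4470, 4.2430)

(0.7651, -2.4470, 4.2430)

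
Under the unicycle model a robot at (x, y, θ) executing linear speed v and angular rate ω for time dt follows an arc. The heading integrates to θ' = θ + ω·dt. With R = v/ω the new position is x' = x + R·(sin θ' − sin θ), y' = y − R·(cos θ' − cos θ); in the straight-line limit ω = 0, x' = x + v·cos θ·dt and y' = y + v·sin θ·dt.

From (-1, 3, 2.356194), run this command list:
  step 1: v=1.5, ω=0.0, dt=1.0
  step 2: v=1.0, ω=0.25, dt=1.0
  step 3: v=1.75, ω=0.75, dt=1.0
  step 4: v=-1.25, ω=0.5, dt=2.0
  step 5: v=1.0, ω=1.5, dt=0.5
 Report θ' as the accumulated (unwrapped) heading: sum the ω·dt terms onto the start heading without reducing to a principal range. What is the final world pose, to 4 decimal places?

(-2.7158, 6.0281, 5.1062)

step 1: θ'=2.3562 (straight) → pose (-2.0607, 4.0607, 2.3562)
step 2: θ'=2.6062 (R=4.0000) → pose (-2.8484, 4.6725, 2.6062)
step 3: θ'=3.3562 (R=2.3333) → pose (-4.5357, 4.9455, 3.3562)
step 4: θ'=4.3562 (R=-2.5000) → pose (-2.7250, 6.5164, 4.3562)
step 5: θ'=5.1062 (R=0.6667) → pose (-2.7158, 6.0281, 5.1062)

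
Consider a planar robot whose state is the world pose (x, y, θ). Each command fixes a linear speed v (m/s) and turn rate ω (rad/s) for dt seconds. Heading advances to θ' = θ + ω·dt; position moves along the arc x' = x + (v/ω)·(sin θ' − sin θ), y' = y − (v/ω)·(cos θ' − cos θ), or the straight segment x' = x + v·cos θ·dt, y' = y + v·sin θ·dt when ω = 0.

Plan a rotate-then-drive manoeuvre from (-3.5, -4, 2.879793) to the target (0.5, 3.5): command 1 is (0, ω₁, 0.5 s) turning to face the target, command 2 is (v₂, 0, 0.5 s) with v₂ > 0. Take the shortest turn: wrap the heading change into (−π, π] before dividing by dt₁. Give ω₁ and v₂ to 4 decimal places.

heading to target = atan2(3.5−-4, 0.5−-3.5) = 1.0808
Δθ = wrap(1.0808 − 2.8798) = -1.7990; ω₁ = Δθ/dt₁ = -3.5979
distance = √((0.5−-3.5)² + (3.5−-4)²) = 8.5000; v₂ = distance/dt₂ = 17.0000

ω₁ = -3.5979, v₂ = 17.0000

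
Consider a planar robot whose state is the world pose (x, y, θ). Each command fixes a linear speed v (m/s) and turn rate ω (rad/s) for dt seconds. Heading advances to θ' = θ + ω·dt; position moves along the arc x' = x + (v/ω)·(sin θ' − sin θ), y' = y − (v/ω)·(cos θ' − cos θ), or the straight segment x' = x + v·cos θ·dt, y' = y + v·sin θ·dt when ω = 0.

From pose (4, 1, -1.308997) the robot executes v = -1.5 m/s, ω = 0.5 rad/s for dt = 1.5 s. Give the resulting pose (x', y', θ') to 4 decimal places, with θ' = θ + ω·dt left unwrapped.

θ' = -1.3090 + 0.5·1.5 = -0.5590
R = v/ω = -1.5/0.5 = -3.0000
x' = 4 + -3.0000·(sin -0.5590 − sin -1.3090) = 2.6932
y' = 1 − -3.0000·(cos -0.5590 − cos -1.3090) = 2.7669

(2.6932, 2.7669, -0.5590)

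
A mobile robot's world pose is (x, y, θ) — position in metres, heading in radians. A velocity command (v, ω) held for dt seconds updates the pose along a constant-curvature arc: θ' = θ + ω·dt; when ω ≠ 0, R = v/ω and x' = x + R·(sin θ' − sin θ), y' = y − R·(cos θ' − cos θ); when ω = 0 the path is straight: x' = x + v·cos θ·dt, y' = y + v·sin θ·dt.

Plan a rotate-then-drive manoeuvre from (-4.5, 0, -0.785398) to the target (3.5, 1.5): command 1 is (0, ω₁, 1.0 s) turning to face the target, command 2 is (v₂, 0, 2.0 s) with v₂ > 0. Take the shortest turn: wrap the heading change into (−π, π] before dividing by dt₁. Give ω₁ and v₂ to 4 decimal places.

heading to target = atan2(1.5−0, 3.5−-4.5) = 0.1853
Δθ = wrap(0.1853 − -0.7854) = 0.9707; ω₁ = Δθ/dt₁ = 0.9707
distance = √((3.5−-4.5)² + (1.5−0)²) = 8.1394; v₂ = distance/dt₂ = 4.0697

ω₁ = 0.9707, v₂ = 4.0697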